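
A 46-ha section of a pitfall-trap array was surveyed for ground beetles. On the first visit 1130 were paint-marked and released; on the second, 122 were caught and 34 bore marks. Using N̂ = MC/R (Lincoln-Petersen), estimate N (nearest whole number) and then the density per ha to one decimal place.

density ≈ 88.2 ground beetles per ha

N̂ = 1130·122/34 = 137860/34 ≈ 4054.7 → 4055
Density = N̂ / area = 4055 / 46 ≈ 88.15 → 88.2 per ha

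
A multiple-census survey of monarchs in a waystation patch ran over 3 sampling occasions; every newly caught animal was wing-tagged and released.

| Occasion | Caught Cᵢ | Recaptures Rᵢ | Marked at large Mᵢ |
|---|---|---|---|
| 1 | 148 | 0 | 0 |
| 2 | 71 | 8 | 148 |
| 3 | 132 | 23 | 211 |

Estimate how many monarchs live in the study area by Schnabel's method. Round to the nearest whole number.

Σ MᵢCᵢ = 0·148 + 148·71 + 211·132 = 0 + 10508 + 27852 = 38360
Σ Rᵢ = 0 + 8 + 23 = 31
N̂ = 38360 / 31 ≈ 1237.4 → 1237

N ≈ 1237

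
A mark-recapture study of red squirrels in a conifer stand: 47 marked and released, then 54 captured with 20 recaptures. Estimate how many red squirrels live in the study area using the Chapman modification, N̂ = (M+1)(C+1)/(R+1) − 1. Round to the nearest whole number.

N̂ = (47+1)(54+1)/(20+1) − 1 = 48·55/21 − 1
= 2640/21 − 1 ≈ 125.7 − 1 ≈ 124.7 → 125

N ≈ 125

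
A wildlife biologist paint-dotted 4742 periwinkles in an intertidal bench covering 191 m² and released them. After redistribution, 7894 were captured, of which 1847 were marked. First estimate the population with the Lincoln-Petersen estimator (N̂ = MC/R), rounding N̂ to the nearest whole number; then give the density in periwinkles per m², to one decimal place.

N̂ = 4742·7894/1847 = 37433348/1847 ≈ 20267.1 → 20267
Density = N̂ / area = 20267 / 191 ≈ 106.11 → 106.1 per m²

density ≈ 106.1 periwinkles per m²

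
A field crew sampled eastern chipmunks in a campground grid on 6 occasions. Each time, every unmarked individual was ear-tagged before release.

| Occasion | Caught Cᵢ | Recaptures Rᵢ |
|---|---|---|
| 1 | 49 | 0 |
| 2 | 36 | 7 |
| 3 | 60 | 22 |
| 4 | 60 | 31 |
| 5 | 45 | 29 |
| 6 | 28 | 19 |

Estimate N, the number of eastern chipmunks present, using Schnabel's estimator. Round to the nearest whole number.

N ≈ 226

Marked at large before each occasion: Mᵢ = Σⱼ<ᵢ (Cⱼ − Rⱼ) → M1=0, M2=49, M3=78, M4=116, M5=145, M6=161
Σ MᵢCᵢ = 0·49 + 49·36 + 78·60 + 116·60 + 145·45 + 161·28 = 0 + 1764 + 4680 + 6960 + 6525 + 4508 = 24437
Σ Rᵢ = 0 + 7 + 22 + 31 + 29 + 19 = 108
N̂ = 24437 / 108 ≈ 226.3 → 226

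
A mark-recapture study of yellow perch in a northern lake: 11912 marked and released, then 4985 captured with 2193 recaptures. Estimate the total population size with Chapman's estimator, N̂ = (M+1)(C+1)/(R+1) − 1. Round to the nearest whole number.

N̂ = (11912+1)(4985+1)/(2193+1) − 1 = 11913·4986/2194 − 1
= 59398218/2194 − 1 ≈ 27073.0 − 1 ≈ 27072.0 → 27072

N ≈ 27,072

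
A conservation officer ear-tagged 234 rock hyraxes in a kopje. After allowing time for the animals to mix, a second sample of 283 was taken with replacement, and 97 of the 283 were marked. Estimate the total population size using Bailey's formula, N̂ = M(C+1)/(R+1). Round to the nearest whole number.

N ≈ 678

N̂ = 234·(283+1)/(97+1) = 234·284/98 = 66456/98 ≈ 678.1 → 678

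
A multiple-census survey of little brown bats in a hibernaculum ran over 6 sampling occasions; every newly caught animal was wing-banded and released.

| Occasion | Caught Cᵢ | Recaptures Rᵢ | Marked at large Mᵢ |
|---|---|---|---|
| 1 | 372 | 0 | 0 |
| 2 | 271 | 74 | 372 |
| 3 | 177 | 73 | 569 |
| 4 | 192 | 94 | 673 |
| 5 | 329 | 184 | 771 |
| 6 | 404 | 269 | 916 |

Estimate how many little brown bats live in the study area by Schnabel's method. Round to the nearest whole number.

N ≈ 1375

Σ MᵢCᵢ = 0·372 + 372·271 + 569·177 + 673·192 + 771·329 + 916·404 = 0 + 100812 + 100713 + 129216 + 253659 + 370064 = 954464
Σ Rᵢ = 0 + 74 + 73 + 94 + 184 + 269 = 694
N̂ = 954464 / 694 ≈ 1375.3 → 1375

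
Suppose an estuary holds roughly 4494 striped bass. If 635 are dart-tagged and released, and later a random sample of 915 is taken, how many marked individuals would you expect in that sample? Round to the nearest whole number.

expected recaptures ≈ 129

Expected recaptures E[R] = M·C / N.
E[R] = 635 × 915 / 4494 = 581025 / 4494 ≈ 129.3 → 129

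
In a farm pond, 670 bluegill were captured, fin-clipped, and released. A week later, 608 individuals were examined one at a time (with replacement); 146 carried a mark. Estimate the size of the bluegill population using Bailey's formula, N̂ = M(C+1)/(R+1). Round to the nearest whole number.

N̂ = 670·(608+1)/(146+1) = 670·609/147 = 408030/147 ≈ 2775.7 → 2776

N ≈ 2776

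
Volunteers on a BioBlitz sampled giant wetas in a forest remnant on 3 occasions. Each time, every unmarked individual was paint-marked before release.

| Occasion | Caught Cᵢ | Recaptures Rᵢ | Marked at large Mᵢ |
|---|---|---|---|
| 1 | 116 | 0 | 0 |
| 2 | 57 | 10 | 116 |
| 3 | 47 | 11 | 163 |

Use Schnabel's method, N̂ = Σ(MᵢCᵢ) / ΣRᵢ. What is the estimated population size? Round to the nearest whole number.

Σ MᵢCᵢ = 0·116 + 116·57 + 163·47 = 0 + 6612 + 7661 = 14273
Σ Rᵢ = 0 + 10 + 11 = 21
N̂ = 14273 / 21 ≈ 679.7 → 680

N ≈ 680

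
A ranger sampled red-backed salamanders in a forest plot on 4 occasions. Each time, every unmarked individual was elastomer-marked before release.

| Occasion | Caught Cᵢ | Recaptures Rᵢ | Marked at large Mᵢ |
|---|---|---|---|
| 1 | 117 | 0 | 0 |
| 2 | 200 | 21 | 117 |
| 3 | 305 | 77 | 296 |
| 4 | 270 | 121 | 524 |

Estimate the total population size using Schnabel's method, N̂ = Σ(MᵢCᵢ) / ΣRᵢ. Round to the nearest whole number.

Σ MᵢCᵢ = 0·117 + 117·200 + 296·305 + 524·270 = 0 + 23400 + 90280 + 141480 = 255160
Σ Rᵢ = 0 + 21 + 77 + 121 = 219
N̂ = 255160 / 219 ≈ 1165.1 → 1165

N ≈ 1165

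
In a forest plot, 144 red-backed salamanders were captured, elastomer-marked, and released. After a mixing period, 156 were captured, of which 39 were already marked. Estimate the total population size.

N = 576

N = (144 × 156) / 39 = 22464 / 39 = 576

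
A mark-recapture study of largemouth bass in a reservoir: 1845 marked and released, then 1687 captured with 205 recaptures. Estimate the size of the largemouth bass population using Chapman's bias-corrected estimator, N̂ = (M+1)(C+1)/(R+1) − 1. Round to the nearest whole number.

N̂ = (1845+1)(1687+1)/(205+1) − 1 = 1846·1688/206 − 1
= 3116048/206 − 1 ≈ 15126.4 − 1 ≈ 15125.4 → 15125

N ≈ 15,125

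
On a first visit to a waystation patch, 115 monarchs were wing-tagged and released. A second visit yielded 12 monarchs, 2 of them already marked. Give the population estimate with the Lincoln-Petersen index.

N = (115 × 12) / 2 = 1380 / 2 = 690

N = 690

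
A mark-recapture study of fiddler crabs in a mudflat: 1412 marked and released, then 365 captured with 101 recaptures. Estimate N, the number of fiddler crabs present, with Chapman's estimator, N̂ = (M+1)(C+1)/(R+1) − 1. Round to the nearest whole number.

N̂ = (1412+1)(365+1)/(101+1) − 1 = 1413·366/102 − 1
= 517158/102 − 1 ≈ 5070.2 − 1 ≈ 5069.2 → 5069

N ≈ 5069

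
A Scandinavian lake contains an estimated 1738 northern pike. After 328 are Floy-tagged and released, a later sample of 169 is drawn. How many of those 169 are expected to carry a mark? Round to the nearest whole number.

expected recaptures ≈ 32

Expected recaptures E[R] = M·C / N.
E[R] = 328 × 169 / 1738 = 55432 / 1738 ≈ 31.9 → 32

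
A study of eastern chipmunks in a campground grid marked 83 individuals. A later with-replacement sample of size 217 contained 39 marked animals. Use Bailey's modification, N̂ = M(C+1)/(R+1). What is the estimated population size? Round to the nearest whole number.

N̂ = 83·(217+1)/(39+1) = 83·218/40 = 18094/40 ≈ 452.4 → 452

N ≈ 452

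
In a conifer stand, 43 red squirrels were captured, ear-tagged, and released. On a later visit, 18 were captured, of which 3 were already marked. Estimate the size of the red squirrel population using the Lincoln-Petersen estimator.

If marked individuals mix randomly, R/C ≈ M/N, giving N ≈ M·C/R.
N = (43 × 18) / 3 = 774 / 3 = 258

N = 258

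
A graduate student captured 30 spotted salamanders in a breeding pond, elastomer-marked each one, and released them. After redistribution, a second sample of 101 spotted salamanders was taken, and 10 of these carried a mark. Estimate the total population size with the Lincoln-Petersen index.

N = 303

Lincoln-Petersen assumes M/N = R/C, so N = M·C / R.
N = (30 × 101) / 10 = 3030 / 10 = 303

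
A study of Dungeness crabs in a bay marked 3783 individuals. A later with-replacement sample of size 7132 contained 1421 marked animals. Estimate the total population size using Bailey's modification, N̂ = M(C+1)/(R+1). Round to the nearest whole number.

N ≈ 18,976

N̂ = 3783·(7132+1)/(1421+1) = 3783·7133/1422 = 26984139/1422 ≈ 18976.2 → 18976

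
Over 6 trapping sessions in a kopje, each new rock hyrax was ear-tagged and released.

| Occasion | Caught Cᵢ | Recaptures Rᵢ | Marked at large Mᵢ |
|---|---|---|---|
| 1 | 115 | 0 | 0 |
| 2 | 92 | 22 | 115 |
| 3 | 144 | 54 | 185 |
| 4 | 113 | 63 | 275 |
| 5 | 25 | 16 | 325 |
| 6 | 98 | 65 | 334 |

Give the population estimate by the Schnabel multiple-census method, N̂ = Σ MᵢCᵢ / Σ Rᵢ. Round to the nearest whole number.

Σ MᵢCᵢ = 0·115 + 115·92 + 185·144 + 275·113 + 325·25 + 334·98 = 0 + 10580 + 26640 + 31075 + 8125 + 32732 = 109152
Σ Rᵢ = 0 + 22 + 54 + 63 + 16 + 65 = 220
N̂ = 109152 / 220 ≈ 496.1 → 496

N ≈ 496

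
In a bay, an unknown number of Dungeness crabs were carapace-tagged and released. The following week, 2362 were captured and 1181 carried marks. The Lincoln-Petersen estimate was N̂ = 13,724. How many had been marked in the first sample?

From N = M·C/R: M = N·R / C = 13724·1181 / 2362 = 16208044 / 2362 = 6862.

M = 6862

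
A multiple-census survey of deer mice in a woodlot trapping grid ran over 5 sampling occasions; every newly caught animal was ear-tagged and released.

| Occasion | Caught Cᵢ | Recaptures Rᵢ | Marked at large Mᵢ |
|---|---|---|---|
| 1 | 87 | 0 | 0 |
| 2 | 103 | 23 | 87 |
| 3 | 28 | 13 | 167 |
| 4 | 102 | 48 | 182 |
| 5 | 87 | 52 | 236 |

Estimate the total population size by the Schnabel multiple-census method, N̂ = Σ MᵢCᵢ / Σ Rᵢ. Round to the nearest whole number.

N ≈ 388

Σ MᵢCᵢ = 0·87 + 87·103 + 167·28 + 182·102 + 236·87 = 0 + 8961 + 4676 + 18564 + 20532 = 52733
Σ Rᵢ = 0 + 23 + 13 + 48 + 52 = 136
N̂ = 52733 / 136 ≈ 387.7 → 388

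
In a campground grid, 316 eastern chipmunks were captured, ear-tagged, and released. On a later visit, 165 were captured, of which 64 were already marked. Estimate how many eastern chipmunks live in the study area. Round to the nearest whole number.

N ≈ 815

N = (316 × 165) / 64 = 52140 / 64 ≈ 814.7 → 815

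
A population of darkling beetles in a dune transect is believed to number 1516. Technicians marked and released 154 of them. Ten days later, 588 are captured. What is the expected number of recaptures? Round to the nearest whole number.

expected recaptures ≈ 60

The marked fraction of the population is 154/1516, so in a sample of 588 expect C·(M/N) marked.
E[R] = 154 × 588 / 1516 = 90552 / 1516 ≈ 59.7 → 60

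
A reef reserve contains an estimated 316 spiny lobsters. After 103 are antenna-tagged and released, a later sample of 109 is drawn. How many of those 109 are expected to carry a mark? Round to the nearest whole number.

Expected recaptures E[R] = M·C / N.
E[R] = 103 × 109 / 316 = 11227 / 316 ≈ 35.5 → 36

expected recaptures ≈ 36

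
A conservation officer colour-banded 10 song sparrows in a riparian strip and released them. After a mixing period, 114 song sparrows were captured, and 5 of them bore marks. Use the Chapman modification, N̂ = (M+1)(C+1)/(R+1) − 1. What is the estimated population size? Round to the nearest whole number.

N̂ = (10+1)(114+1)/(5+1) − 1 = 11·115/6 − 1
= 1265/6 − 1 ≈ 210.8 − 1 ≈ 209.8 → 210

N ≈ 210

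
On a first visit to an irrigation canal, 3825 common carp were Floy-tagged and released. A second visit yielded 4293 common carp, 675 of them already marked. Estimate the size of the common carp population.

N = 24,327

N = (3825 × 4293) / 675 = 16420725 / 675 = 24327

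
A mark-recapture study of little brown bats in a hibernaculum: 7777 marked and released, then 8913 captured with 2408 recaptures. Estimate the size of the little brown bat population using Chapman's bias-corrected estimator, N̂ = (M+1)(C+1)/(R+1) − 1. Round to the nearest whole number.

N̂ = (7777+1)(8913+1)/(2408+1) − 1 = 7778·8914/2409 − 1
= 69333092/2409 − 1 ≈ 28780.9 − 1 ≈ 28779.9 → 28780

N ≈ 28,780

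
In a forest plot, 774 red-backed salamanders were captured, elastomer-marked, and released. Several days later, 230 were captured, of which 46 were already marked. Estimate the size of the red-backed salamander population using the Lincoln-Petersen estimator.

The marked fraction in the recapture sample should equal the marked fraction in the population: 46/230 = 774/N.
N = (774 × 230) / 46 = 178020 / 46 = 3870

N = 3870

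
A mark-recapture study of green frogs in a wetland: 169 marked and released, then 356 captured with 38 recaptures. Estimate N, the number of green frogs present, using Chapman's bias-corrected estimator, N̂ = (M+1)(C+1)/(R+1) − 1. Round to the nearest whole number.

N̂ = (169+1)(356+1)/(38+1) − 1 = 170·357/39 − 1
= 60690/39 − 1 ≈ 1556.2 − 1 ≈ 1555.2 → 1555

N ≈ 1555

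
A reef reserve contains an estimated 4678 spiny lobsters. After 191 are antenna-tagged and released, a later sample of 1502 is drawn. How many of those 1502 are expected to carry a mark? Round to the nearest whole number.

expected recaptures ≈ 61

Expected recaptures E[R] = M·C / N.
E[R] = 191 × 1502 / 4678 = 286882 / 4678 ≈ 61.3 → 61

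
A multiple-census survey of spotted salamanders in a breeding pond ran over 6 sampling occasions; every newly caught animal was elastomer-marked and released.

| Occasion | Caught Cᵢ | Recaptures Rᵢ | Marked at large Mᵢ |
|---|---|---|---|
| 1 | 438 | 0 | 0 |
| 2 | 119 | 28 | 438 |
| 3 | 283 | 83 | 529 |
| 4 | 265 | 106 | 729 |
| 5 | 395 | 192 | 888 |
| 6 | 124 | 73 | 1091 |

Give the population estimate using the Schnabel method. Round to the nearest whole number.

Σ MᵢCᵢ = 0·438 + 438·119 + 529·283 + 729·265 + 888·395 + 1091·124 = 0 + 52122 + 149707 + 193185 + 350760 + 135284 = 881058
Σ Rᵢ = 0 + 28 + 83 + 106 + 192 + 73 = 482
N̂ = 881058 / 482 ≈ 1827.9 → 1828

N ≈ 1828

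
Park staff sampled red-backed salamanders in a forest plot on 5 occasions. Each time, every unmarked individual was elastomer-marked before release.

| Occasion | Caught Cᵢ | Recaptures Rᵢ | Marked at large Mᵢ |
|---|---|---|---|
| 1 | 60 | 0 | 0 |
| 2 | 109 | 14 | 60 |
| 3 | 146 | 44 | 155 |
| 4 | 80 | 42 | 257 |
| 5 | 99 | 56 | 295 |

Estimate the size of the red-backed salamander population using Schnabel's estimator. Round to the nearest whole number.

Σ MᵢCᵢ = 0·60 + 60·109 + 155·146 + 257·80 + 295·99 = 0 + 6540 + 22630 + 20560 + 29205 = 78935
Σ Rᵢ = 0 + 14 + 44 + 42 + 56 = 156
N̂ = 78935 / 156 ≈ 506.0 → 506

N ≈ 506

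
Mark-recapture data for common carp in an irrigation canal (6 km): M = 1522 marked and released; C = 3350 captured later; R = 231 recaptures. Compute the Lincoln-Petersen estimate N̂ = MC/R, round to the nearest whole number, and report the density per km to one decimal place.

density ≈ 3678.7 common carp per km

N̂ = 1522·3350/231 = 5098700/231 ≈ 22072.3 → 22072
Density = N̂ / area = 22072 / 6 ≈ 3678.67 → 3678.7 per km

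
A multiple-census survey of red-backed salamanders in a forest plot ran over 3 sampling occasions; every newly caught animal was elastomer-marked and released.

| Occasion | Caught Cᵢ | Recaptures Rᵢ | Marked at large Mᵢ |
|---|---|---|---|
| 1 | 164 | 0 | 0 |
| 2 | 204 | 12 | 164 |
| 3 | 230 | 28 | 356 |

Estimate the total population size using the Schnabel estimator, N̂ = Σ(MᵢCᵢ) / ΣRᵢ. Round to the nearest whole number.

Σ MᵢCᵢ = 0·164 + 164·204 + 356·230 = 0 + 33456 + 81880 = 115336
Σ Rᵢ = 0 + 12 + 28 = 40
N̂ = 115336 / 40 ≈ 2883.4 → 2883

N ≈ 2883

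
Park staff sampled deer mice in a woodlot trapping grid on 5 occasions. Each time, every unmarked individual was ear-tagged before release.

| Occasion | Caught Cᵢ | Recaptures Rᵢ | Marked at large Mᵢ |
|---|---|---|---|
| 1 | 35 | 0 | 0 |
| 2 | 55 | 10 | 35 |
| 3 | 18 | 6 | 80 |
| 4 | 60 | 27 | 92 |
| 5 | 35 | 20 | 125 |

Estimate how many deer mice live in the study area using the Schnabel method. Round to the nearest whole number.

N ≈ 210

Σ MᵢCᵢ = 0·35 + 35·55 + 80·18 + 92·60 + 125·35 = 0 + 1925 + 1440 + 5520 + 4375 = 13260
Σ Rᵢ = 0 + 10 + 6 + 27 + 20 = 63
N̂ = 13260 / 63 ≈ 210.48 → 210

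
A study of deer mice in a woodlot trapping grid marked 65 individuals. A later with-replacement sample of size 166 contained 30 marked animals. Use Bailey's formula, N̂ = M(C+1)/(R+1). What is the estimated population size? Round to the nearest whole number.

N ≈ 350

N̂ = 65·(166+1)/(30+1) = 65·167/31 = 10855/31 ≈ 350.2 → 350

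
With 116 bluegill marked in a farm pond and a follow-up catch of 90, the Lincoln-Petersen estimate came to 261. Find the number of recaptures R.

R = 40

From N = M·C/R: R = M·C / N = 116·90 / 261 = 10440 / 261 = 40.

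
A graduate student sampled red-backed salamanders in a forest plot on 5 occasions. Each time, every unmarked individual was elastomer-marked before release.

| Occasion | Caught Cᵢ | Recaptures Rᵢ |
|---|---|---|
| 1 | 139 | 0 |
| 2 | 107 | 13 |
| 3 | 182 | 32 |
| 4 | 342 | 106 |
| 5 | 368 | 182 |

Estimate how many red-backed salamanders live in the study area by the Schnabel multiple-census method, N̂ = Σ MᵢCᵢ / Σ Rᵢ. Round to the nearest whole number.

N ≈ 1249

Marked at large before each occasion: Mᵢ = Σⱼ<ᵢ (Cⱼ − Rⱼ) → M1=0, M2=139, M3=233, M4=383, M5=619
Σ MᵢCᵢ = 0·139 + 139·107 + 233·182 + 383·342 + 619·368 = 0 + 14873 + 42406 + 130986 + 227792 = 416057
Σ Rᵢ = 0 + 13 + 32 + 106 + 182 = 333
N̂ = 416057 / 333 ≈ 1249.4 → 1249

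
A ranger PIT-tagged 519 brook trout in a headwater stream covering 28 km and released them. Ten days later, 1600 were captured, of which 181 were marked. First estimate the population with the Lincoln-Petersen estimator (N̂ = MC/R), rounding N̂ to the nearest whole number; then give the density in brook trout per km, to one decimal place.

density ≈ 163.9 brook trout per km

N̂ = 519·1600/181 = 830400/181 ≈ 4587.8 → 4588
Density = N̂ / area = 4588 / 28 ≈ 163.86 → 163.9 per km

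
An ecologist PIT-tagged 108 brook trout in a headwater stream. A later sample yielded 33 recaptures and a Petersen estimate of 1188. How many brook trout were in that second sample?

C = 363

From N = M·C/R: C = N·R / M = 1188·33 / 108 = 39204 / 108 = 363.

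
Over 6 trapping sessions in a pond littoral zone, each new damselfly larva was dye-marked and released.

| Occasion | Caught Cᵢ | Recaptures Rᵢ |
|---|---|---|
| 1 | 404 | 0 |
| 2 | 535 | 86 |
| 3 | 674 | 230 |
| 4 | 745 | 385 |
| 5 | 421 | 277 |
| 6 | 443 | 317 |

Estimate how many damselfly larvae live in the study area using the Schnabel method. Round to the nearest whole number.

N ≈ 2512

Marked at large before each occasion: Mᵢ = Σⱼ<ᵢ (Cⱼ − Rⱼ) → M1=0, M2=404, M3=853, M4=1297, M5=1657, M6=1801
Σ MᵢCᵢ = 0·404 + 404·535 + 853·674 + 1297·745 + 1657·421 + 1801·443 = 0 + 216140 + 574922 + 966265 + 697597 + 797843 = 3252767
Σ Rᵢ = 0 + 86 + 230 + 385 + 277 + 317 = 1295
N̂ = 3252767 / 1295 ≈ 2511.8 → 2512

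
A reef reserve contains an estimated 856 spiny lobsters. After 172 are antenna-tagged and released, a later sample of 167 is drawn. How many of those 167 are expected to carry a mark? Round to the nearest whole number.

Expected recaptures E[R] = M·C / N.
E[R] = 172 × 167 / 856 = 28724 / 856 ≈ 33.6 → 34

expected recaptures ≈ 34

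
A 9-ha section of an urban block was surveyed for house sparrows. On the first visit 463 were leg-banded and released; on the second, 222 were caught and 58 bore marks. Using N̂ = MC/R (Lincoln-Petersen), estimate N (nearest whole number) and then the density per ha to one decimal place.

N̂ = 463·222/58 = 102786/58 ≈ 1772.2 → 1772
Density = N̂ / area = 1772 / 9 ≈ 196.89 → 196.9 per ha

density ≈ 196.9 house sparrows per ha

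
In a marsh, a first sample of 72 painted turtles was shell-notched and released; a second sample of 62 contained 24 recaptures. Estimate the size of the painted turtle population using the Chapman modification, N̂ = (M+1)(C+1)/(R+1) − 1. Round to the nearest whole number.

N̂ = (72+1)(62+1)/(24+1) − 1 = 73·63/25 − 1
= 4599/25 − 1 ≈ 184.0 − 1 ≈ 183.0 → 183

N ≈ 183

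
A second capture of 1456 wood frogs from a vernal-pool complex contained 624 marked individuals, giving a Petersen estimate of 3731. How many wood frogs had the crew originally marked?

From N = M·C/R: M = N·R / C = 3731·624 / 1456 = 2328144 / 1456 = 1599.

M = 1599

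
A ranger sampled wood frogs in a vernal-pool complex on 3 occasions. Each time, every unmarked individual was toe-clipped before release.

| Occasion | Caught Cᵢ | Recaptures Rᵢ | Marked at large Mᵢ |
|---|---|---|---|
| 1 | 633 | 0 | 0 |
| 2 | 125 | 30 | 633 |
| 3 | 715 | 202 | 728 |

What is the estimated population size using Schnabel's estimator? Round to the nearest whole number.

N ≈ 2585

Σ MᵢCᵢ = 0·633 + 633·125 + 728·715 = 0 + 79125 + 520520 = 599645
Σ Rᵢ = 0 + 30 + 202 = 232
N̂ = 599645 / 232 ≈ 2584.7 → 2585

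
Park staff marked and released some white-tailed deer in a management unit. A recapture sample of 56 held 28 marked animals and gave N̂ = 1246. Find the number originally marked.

From N = M·C/R: M = N·R / C = 1246·28 / 56 = 34888 / 56 = 623.

M = 623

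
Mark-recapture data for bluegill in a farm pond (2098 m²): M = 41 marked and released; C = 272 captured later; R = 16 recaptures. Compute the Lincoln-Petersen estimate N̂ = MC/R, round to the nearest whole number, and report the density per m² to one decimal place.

density ≈ 0.3 bluegill per m²

N̂ = 41·272/16 = 11152/16 = 697
Density = N̂ / area = 697 / 2098 ≈ 0.33 → 0.3 per m²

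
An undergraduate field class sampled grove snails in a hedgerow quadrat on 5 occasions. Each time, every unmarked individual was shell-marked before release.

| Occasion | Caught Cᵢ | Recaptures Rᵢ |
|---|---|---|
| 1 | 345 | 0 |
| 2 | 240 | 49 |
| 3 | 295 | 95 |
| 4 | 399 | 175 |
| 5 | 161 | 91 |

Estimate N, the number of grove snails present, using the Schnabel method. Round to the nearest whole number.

N ≈ 1681

Marked at large before each occasion: Mᵢ = Σⱼ<ᵢ (Cⱼ − Rⱼ) → M1=0, M2=345, M3=536, M4=736, M5=960
Σ MᵢCᵢ = 0·345 + 345·240 + 536·295 + 736·399 + 960·161 = 0 + 82800 + 158120 + 293664 + 154560 = 689144
Σ Rᵢ = 0 + 49 + 95 + 175 + 91 = 410
N̂ = 689144 / 410 ≈ 1680.8 → 1681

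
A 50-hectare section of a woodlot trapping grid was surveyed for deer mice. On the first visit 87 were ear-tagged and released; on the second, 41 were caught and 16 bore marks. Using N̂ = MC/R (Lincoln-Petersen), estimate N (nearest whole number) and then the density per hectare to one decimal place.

density ≈ 4.5 deer mice per hectare

N̂ = 87·41/16 = 3567/16 ≈ 222.9 → 223
Density = N̂ / area = 223 / 50 ≈ 4.46 → 4.5 per hectare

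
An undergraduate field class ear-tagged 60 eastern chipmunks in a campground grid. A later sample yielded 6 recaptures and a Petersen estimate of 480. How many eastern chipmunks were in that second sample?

C = 48

From N = M·C/R: C = N·R / M = 480·6 / 60 = 2880 / 60 = 48.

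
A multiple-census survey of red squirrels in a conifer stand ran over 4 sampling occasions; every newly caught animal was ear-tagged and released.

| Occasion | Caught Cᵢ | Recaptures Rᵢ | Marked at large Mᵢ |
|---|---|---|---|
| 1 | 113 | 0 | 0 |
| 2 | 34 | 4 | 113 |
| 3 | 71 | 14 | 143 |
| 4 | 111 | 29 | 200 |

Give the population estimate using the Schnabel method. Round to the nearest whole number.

N ≈ 770

Σ MᵢCᵢ = 0·113 + 113·34 + 143·71 + 200·111 = 0 + 3842 + 10153 + 22200 = 36195
Σ Rᵢ = 0 + 4 + 14 + 29 = 47
N̂ = 36195 / 47 ≈ 770.1 → 770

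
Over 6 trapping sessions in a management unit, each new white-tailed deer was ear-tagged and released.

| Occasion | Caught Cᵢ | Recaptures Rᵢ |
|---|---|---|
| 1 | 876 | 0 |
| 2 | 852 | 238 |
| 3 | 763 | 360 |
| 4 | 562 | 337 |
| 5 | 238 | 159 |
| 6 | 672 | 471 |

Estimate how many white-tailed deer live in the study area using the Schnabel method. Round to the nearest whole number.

N ≈ 3149

Marked at large before each occasion: Mᵢ = Σⱼ<ᵢ (Cⱼ − Rⱼ) → M1=0, M2=876, M3=1490, M4=1893, M5=2118, M6=2197
Σ MᵢCᵢ = 0·876 + 876·852 + 1490·763 + 1893·562 + 2118·238 + 2197·672 = 0 + 746352 + 1136870 + 1063866 + 504084 + 1476384 = 4927556
Σ Rᵢ = 0 + 238 + 360 + 337 + 159 + 471 = 1565
N̂ = 4927556 / 1565 ≈ 3148.6 → 3149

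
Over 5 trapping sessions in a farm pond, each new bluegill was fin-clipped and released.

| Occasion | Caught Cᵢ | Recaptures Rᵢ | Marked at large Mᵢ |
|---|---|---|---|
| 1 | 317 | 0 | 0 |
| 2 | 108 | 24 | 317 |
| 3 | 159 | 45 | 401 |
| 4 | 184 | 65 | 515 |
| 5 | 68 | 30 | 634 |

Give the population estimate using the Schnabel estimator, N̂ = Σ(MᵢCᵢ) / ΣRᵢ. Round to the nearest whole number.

Σ MᵢCᵢ = 0·317 + 317·108 + 401·159 + 515·184 + 634·68 = 0 + 34236 + 63759 + 94760 + 43112 = 235867
Σ Rᵢ = 0 + 24 + 45 + 65 + 30 = 164
N̂ = 235867 / 164 ≈ 1438.2 → 1438

N ≈ 1438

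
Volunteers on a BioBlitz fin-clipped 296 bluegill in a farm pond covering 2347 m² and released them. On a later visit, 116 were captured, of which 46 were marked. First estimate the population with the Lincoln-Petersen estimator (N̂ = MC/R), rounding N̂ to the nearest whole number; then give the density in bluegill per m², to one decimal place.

density ≈ 0.3 bluegill per m²

N̂ = 296·116/46 = 34336/46 ≈ 746.4 → 746
Density = N̂ / area = 746 / 2347 ≈ 0.32 → 0.3 per m²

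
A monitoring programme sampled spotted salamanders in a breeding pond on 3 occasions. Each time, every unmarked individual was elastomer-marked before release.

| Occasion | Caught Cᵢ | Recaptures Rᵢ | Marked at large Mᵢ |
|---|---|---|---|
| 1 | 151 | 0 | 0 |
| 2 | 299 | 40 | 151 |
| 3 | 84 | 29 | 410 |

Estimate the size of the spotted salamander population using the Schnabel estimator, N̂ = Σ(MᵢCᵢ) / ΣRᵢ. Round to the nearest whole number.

N ≈ 1153

Σ MᵢCᵢ = 0·151 + 151·299 + 410·84 = 0 + 45149 + 34440 = 79589
Σ Rᵢ = 0 + 40 + 29 = 69
N̂ = 79589 / 69 ≈ 1153.46 → 1153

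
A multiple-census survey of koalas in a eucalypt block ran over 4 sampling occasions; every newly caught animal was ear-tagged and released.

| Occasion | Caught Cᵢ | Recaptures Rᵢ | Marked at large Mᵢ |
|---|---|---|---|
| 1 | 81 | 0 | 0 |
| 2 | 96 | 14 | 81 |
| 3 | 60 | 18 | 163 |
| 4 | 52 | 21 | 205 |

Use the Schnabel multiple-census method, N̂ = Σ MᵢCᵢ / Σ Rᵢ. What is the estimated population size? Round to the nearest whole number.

Σ MᵢCᵢ = 0·81 + 81·96 + 163·60 + 205·52 = 0 + 7776 + 9780 + 10660 = 28216
Σ Rᵢ = 0 + 14 + 18 + 21 = 53
N̂ = 28216 / 53 ≈ 532.4 → 532

N ≈ 532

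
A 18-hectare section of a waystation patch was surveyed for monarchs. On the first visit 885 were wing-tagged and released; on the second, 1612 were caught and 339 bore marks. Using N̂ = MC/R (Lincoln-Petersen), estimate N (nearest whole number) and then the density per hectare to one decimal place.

N̂ = 885·1612/339 = 1426620/339 ≈ 4208.3 → 4208
Density = N̂ / area = 4208 / 18 ≈ 233.78 → 233.8 per hectare

density ≈ 233.8 monarchs per hectare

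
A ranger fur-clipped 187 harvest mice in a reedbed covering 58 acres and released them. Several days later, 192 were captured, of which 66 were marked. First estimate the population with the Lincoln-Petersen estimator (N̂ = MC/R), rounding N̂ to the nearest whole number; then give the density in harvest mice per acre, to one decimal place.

density ≈ 9.4 harvest mice per acre

N̂ = 187·192/66 = 35904/66 = 544
Density = N̂ / area = 544 / 58 ≈ 9.38 → 9.4 per acre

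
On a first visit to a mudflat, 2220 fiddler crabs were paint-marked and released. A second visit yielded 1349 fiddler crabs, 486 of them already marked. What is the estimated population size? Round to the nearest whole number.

Lincoln-Petersen assumes M/N = R/C, so N = M·C / R.
N = (2220 × 1349) / 486 = 2994780 / 486 ≈ 6162.1 → 6162

N ≈ 6162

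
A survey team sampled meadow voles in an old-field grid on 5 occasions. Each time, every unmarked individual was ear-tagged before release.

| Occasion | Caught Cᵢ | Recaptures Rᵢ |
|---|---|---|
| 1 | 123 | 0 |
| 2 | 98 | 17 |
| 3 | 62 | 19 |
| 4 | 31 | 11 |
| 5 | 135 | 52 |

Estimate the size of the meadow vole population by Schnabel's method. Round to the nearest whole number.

N ≈ 691

Marked at large before each occasion: Mᵢ = Σⱼ<ᵢ (Cⱼ − Rⱼ) → M1=0, M2=123, M3=204, M4=247, M5=267
Σ MᵢCᵢ = 0·123 + 123·98 + 204·62 + 247·31 + 267·135 = 0 + 12054 + 12648 + 7657 + 36045 = 68404
Σ Rᵢ = 0 + 17 + 19 + 11 + 52 = 99
N̂ = 68404 / 99 ≈ 690.9 → 691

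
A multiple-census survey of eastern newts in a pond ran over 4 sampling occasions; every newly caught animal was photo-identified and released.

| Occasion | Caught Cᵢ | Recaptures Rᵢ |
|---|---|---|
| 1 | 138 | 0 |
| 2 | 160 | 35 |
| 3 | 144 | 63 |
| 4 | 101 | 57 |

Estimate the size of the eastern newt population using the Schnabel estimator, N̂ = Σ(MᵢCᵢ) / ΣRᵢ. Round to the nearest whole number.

Marked at large before each occasion: Mᵢ = Σⱼ<ᵢ (Cⱼ − Rⱼ) → M1=0, M2=138, M3=263, M4=344
Σ MᵢCᵢ = 0·138 + 138·160 + 263·144 + 344·101 = 0 + 22080 + 37872 + 34744 = 94696
Σ Rᵢ = 0 + 35 + 63 + 57 = 155
N̂ = 94696 / 155 ≈ 610.9 → 611

N ≈ 611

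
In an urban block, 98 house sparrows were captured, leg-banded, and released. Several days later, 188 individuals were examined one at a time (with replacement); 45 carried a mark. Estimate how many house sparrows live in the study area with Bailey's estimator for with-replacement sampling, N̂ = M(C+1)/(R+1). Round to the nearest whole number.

N ≈ 403

N̂ = 98·(188+1)/(45+1) = 98·189/46 = 18522/46 ≈ 402.7 → 403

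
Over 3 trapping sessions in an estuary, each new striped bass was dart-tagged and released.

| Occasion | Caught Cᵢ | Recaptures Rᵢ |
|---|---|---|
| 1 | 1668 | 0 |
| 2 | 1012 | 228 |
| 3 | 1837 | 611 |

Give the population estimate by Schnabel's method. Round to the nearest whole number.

N ≈ 7381

Marked at large before each occasion: Mᵢ = Σⱼ<ᵢ (Cⱼ − Rⱼ) → M1=0, M2=1668, M3=2452
Σ MᵢCᵢ = 0·1668 + 1668·1012 + 2452·1837 = 0 + 1688016 + 4504324 = 6192340
Σ Rᵢ = 0 + 228 + 611 = 839
N̂ = 6192340 / 839 ≈ 7380.6 → 7381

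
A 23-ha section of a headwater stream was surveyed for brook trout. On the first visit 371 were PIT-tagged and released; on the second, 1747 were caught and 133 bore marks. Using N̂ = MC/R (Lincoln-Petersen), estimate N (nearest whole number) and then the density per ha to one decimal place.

density ≈ 211.9 brook trout per ha

N̂ = 371·1747/133 = 648137/133 ≈ 4873.2 → 4873
Density = N̂ / area = 4873 / 23 ≈ 211.87 → 211.9 per ha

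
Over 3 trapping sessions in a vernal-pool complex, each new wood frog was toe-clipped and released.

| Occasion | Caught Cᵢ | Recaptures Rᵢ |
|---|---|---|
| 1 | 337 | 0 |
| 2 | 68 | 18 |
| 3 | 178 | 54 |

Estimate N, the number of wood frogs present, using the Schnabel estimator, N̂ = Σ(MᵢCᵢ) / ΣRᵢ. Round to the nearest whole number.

Marked at large before each occasion: Mᵢ = Σⱼ<ᵢ (Cⱼ − Rⱼ) → M1=0, M2=337, M3=387
Σ MᵢCᵢ = 0·337 + 337·68 + 387·178 = 0 + 22916 + 68886 = 91802
Σ Rᵢ = 0 + 18 + 54 = 72
N̂ = 91802 / 72 ≈ 1275.0 → 1275

N ≈ 1275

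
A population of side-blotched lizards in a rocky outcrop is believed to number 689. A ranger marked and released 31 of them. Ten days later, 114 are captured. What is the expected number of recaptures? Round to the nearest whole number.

expected recaptures ≈ 5

Expected recaptures E[R] = M·C / N.
E[R] = 31 × 114 / 689 = 3534 / 689 ≈ 5.1 → 5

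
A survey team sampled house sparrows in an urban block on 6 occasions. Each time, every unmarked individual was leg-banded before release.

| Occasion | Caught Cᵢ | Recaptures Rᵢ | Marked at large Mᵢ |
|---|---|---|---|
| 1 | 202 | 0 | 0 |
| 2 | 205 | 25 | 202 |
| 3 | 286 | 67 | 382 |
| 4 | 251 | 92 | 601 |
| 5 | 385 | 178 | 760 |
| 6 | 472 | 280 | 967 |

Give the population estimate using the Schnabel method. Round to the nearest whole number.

N ≈ 1636

Σ MᵢCᵢ = 0·202 + 202·205 + 382·286 + 601·251 + 760·385 + 967·472 = 0 + 41410 + 109252 + 150851 + 292600 + 456424 = 1050537
Σ Rᵢ = 0 + 25 + 67 + 92 + 178 + 280 = 642
N̂ = 1050537 / 642 ≈ 1636.4 → 1636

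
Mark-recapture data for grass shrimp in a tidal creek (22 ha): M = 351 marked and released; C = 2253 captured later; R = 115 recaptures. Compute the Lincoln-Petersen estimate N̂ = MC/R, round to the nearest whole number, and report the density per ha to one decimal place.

density ≈ 312.6 grass shrimp per ha

N̂ = 351·2253/115 = 790803/115 ≈ 6876.5 → 6877
Density = N̂ / area = 6877 / 22 ≈ 312.59 → 312.6 per ha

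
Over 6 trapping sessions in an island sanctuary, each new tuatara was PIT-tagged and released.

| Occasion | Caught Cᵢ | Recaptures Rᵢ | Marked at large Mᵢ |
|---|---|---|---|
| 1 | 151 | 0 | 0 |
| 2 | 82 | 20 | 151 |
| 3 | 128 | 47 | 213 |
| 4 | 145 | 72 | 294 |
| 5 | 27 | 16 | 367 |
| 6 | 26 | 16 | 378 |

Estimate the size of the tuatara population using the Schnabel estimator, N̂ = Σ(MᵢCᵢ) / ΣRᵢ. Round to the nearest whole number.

N ≈ 597

Σ MᵢCᵢ = 0·151 + 151·82 + 213·128 + 294·145 + 367·27 + 378·26 = 0 + 12382 + 27264 + 42630 + 9909 + 9828 = 102013
Σ Rᵢ = 0 + 20 + 47 + 72 + 16 + 16 = 171
N̂ = 102013 / 171 ≈ 596.6 → 597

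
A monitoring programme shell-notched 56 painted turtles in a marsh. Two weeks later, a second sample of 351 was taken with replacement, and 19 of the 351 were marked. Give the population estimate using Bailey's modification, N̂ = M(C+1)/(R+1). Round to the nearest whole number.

N ≈ 986

N̂ = 56·(351+1)/(19+1) = 56·352/20 = 19712/20 ≈ 985.6 → 986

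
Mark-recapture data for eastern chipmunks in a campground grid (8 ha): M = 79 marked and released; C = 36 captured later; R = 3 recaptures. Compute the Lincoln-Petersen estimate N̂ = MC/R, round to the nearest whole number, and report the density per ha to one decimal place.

N̂ = 79·36/3 = 2844/3 = 948
Density = N̂ / area = 948 / 8 ≈ 118.50 → 118.5 per ha

density ≈ 118.5 eastern chipmunks per ha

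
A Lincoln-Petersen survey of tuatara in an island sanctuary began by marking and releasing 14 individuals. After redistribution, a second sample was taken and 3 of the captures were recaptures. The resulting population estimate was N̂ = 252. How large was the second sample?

C = 54

From N = M·C/R: C = N·R / M = 252·3 / 14 = 756 / 14 = 54.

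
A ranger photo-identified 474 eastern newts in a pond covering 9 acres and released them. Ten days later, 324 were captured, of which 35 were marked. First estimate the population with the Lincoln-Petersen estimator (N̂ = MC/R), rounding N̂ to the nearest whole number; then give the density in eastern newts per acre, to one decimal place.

density ≈ 487.6 eastern newts per acre

N̂ = 474·324/35 = 153576/35 ≈ 4387.9 → 4388
Density = N̂ / area = 4388 / 9 ≈ 487.56 → 487.6 per acre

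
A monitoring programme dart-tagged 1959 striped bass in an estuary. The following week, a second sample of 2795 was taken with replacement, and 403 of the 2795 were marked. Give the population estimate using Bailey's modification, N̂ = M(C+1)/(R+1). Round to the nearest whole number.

N̂ = 1959·(2795+1)/(403+1) = 1959·2796/404 = 5477364/404 ≈ 13557.8 → 13558

N ≈ 13,558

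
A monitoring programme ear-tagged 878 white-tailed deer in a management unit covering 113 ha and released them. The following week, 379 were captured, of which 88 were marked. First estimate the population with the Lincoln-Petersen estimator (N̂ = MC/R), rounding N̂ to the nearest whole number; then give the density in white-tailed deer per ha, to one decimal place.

N̂ = 878·379/88 = 332762/88 ≈ 3781.4 → 3781
Density = N̂ / area = 3781 / 113 ≈ 33.46 → 33.5 per ha

density ≈ 33.5 white-tailed deer per ha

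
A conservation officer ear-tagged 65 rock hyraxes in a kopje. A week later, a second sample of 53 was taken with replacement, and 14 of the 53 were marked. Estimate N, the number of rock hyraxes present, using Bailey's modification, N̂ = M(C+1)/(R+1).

N = 234

N̂ = 65·(53+1)/(14+1) = 65·54/15 = 3510/15 = 234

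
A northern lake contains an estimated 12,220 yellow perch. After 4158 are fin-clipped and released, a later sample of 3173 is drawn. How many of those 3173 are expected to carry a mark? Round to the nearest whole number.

expected recaptures ≈ 1080

Expected recaptures E[R] = M·C / N.
E[R] = 4158 × 3173 / 12220 = 13193334 / 12220 ≈ 1079.7 → 1080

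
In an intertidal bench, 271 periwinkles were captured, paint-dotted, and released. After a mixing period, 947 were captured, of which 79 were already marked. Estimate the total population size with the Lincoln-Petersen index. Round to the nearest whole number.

N ≈ 3249

Lincoln-Petersen assumes M/N = R/C, so N = M·C / R.
N = (271 × 947) / 79 = 256637 / 79 ≈ 3248.6 → 3249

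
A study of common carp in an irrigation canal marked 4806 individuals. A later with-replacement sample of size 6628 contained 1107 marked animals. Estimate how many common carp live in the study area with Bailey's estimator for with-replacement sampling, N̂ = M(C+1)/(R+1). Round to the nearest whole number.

N ≈ 28,754

N̂ = 4806·(6628+1)/(1107+1) = 4806·6629/1108 = 31858974/1108 ≈ 28753.6 → 28754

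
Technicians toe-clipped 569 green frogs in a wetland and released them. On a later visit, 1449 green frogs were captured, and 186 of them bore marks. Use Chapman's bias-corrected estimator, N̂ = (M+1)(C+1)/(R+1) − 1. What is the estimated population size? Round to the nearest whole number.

N ≈ 4419

N̂ = (569+1)(1449+1)/(186+1) − 1 = 570·1450/187 − 1
= 826500/187 − 1 ≈ 4419.8 − 1 ≈ 4418.8 → 4419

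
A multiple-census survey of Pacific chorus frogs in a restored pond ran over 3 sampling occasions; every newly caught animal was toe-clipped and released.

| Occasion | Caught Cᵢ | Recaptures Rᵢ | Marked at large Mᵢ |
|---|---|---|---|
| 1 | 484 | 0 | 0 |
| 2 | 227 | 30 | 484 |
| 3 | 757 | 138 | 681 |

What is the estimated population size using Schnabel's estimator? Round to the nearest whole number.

Σ MᵢCᵢ = 0·484 + 484·227 + 681·757 = 0 + 109868 + 515517 = 625385
Σ Rᵢ = 0 + 30 + 138 = 168
N̂ = 625385 / 168 ≈ 3722.5 → 3723

N ≈ 3723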